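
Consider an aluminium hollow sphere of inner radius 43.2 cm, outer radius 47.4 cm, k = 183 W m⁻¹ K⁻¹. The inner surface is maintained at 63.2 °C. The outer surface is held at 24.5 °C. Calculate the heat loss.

Q = 4πk·ΔT/(1/r₁ − 1/r₂) = 4π × 183 × 38.7 / (1/0.432 − 1/0.474) = 4.34×10^5 W

Q = 4.34×10^5 W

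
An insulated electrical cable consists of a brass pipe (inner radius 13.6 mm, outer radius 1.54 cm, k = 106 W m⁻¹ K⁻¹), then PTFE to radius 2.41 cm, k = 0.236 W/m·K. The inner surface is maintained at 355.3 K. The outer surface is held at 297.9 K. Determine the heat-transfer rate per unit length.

Resistance network (inner→outer):
  R'_brass = ln(0.0154/0.0136)/(2πk) = 0.1243/(2π·106) = 1.866×10^-4 m·K/W
  R'_PTFE = ln(0.0241/0.0154)/(2πk) = 0.4478/(2π·0.236) = 0.3020 m·K/W
ΣR = 1.866×10^-4 + 0.3020 = 0.3022 m·K/W
Q' = ΔT/ΣR = (355.3 K − 297.9 K)/0.3022 = 190 W/m

Q' = 190 W/m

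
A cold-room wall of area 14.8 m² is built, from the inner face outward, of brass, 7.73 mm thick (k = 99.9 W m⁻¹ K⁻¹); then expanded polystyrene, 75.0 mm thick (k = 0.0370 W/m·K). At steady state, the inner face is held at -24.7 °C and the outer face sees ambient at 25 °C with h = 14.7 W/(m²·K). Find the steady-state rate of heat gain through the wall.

Resistance network (inner→outer):
  R_brass = L/(kA) = 0.00773/(99.9·14.8) = 5.228×10^-6 K/W
  R_expanded polystyrene = L/(kA) = 0.0750/(0.0370·14.8) = 0.1370 K/W
  R_conv,out = 1/(hA) = 1/(14.7·14.8) = 0.004596 K/W
ΣR = 5.228×10^-6 + 0.1370 + 0.004596 = 0.1416 K/W
Q = ΔT/ΣR = (-24.7 °C − 25 °C)/0.1416 = -351 W
(Negative Q ⇒ heat flows inward; heat gain = 351 W.)

Q = 351 W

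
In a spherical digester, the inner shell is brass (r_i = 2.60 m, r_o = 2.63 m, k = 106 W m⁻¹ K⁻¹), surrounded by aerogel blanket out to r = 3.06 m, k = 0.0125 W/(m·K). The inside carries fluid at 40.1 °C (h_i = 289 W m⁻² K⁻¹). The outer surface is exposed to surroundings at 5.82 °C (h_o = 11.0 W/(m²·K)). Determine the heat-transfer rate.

Q = 101 W

Series thermal resistances, inner to outer:
  R_conv,in = 1/(4πr²h) = 1/(4π·2.60²·289) = 4.073×10^-5 K/W
  R_brass = (1/2.60 − 1/2.63)/(4πk) = 0.004387/(4π·106) = 3.294×10^-6 K/W
  R_aerogel blanket = (1/2.63 − 1/3.06)/(4πk) = 0.05343/(4π·0.0125) = 0.3402 K/W
  R_conv,out = 1/(4πr²h) = 1/(4π·3.06²·11.0) = 7.726×10^-4 K/W
ΣR = 4.073×10^-5 + 3.294×10^-6 + 0.3402 + 7.726×10^-4 = 0.3410 K/W
Q = ΔT/ΣR = (40.1 °C − 5.82 °C)/0.3410 = 101 W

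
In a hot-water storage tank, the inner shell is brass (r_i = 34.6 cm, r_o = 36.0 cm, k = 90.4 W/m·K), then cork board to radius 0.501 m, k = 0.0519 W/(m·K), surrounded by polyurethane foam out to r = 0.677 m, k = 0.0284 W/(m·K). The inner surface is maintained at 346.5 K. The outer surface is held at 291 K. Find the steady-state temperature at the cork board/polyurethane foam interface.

Resistance network (inner→outer):
  R_brass = (1/0.346 − 1/0.360)/(4πk) = 0.1124/(4π·90.4) = 9.894×10^-5 K/W
  R_cork board = (1/0.360 − 1/0.501)/(4πk) = 0.7818/(4π·0.0519) = 1.199 K/W
  R_polyurethane foam = (1/0.501 − 1/0.677)/(4πk) = 0.5189/(4π·0.0284) = 1.454 K/W
ΣR = 9.894×10^-5 + 1.199 + 1.454 = 2.653 K/W
Q = ΔT/ΣR = (346.5 K − 291 K)/2.653 = 20.92 W
From the inner boundary to the cork board/polyurethane foam interface, ΣR_partial = 1.199 K/W.
T_interface = T_in − Q·ΣR_partial = 346.5 K − (20.92)(1.199) = 321.4 K

T = 321.4 K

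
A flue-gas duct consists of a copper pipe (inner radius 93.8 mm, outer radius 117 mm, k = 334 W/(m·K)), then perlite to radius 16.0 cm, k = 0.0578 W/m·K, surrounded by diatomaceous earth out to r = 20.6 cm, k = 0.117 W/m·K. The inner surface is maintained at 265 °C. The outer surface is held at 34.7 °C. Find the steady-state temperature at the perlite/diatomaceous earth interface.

T = 100 °C

Resistance network (inner→outer):
  R'_copper = ln(0.117/0.0938)/(2πk) = 0.2210/(2π·334) = 1.053×10^-4 m·K/W
  R'_perlite = ln(0.160/0.117)/(2πk) = 0.3130/(2π·0.0578) = 0.8619 m·K/W
  R'_diatomaceous earth = ln(0.206/0.160)/(2πk) = 0.2527/(2π·0.117) = 0.3438 m·K/W
ΣR = 1.053×10^-4 + 0.8619 + 0.3438 = 1.206 m·K/W
Q' = ΔT/ΣR = (265 °C − 34.7 °C)/1.206 = 191.0 W/m
From the inner boundary to the perlite/diatomaceous earth interface, ΣR_partial = 0.8620 m·K/W.
T_interface = T_in − Q'·ΣR_partial = 265 °C − (191.0)(0.8620) = 100 °C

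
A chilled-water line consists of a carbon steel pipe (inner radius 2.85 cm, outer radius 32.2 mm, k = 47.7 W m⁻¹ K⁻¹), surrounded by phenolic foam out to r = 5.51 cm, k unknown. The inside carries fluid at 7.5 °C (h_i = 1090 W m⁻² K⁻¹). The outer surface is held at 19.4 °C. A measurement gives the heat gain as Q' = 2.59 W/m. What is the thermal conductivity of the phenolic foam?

k = 0.0186 W/m·K

ΣR = ΔT/Q' = |7.5 − 19.4|/2.59 = 4.595 m·K/W
Known resistances:
  R'_conv,in = 1/(2πr h) = 1/(2π·0.0285·1090) = 0.005123 m·K/W
  R'_carbon steel = ln(0.0322/0.0285)/(2πk) = 0.1221/(2π·47.7) = 4.073×10^-4 m·K/W
R_phenolic foam = ΣR − ΣR_known = 4.595 − 0.005530 = 4.589 m·K/W
ln(r₂/r₁)/(2πk) = 4.589 ⇒ k = 0.5372/(2π·4.589) = 0.0186 W/m·K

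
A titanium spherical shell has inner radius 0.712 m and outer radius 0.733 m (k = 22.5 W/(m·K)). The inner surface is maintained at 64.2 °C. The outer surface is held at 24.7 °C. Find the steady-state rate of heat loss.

Q = 2.78×10^5 W

Q = 4πk·ΔT/(1/r₁ − 1/r₂) = 4π × 22.5 × 39.5 / (1/0.712 − 1/0.733) = 2.78×10^5 W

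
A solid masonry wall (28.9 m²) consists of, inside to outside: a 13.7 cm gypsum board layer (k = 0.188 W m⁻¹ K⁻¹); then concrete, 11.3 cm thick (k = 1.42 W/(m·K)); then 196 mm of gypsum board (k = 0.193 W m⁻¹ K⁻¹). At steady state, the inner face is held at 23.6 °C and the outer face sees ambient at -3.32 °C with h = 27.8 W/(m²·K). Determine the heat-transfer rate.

Q = 418 W

Resistance network (inner→outer):
  R_gypsum board = L/(kA) = 0.137/(0.188·28.9) = 0.02522 K/W
  R_concrete = L/(kA) = 0.113/(1.42·28.9) = 0.002754 K/W
  R_gypsum board = L/(kA) = 0.196/(0.193·28.9) = 0.03514 K/W
  R_conv,out = 1/(hA) = 1/(27.8·28.9) = 0.001245 K/W
ΣR = 0.02522 + 0.002754 + 0.03514 + 0.001245 = 0.06436 K/W
Q = ΔT/ΣR = (23.6 °C − -3.32 °C)/0.06436 = 418 W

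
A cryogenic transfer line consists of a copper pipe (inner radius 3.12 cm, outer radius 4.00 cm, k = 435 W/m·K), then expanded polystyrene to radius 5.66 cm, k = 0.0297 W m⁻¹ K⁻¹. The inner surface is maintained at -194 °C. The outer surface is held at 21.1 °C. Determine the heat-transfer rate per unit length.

Treat each layer as a resistance in series:
  R'_copper = ln(0.0400/0.0312)/(2πk) = 0.2485/(2π·435) = 9.091×10^-5 m·K/W
  R'_expanded polystyrene = ln(0.0566/0.0400)/(2πk) = 0.3471/(2π·0.0297) = 1.860 m·K/W
ΣR = 9.091×10^-5 + 1.860 = 1.860 m·K/W
Q' = ΔT/ΣR = (-194 °C − 21.1 °C)/1.860 = -116 W/m
(Negative Q' ⇒ heat flows inward; heat gain = 116 W/m.)

Q' = 116 W/m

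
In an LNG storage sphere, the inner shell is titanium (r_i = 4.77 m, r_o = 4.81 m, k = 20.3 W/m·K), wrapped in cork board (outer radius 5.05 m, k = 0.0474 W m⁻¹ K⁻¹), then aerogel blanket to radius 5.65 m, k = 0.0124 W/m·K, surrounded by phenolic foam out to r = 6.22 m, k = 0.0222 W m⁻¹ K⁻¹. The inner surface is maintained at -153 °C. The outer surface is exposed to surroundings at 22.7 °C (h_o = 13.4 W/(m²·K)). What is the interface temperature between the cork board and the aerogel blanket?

T = -139 °C

Series thermal resistances, inner to outer:
  R_titanium = (1/4.77 − 1/4.81)/(4πk) = 0.001743/(4π·20.3) = 6.834×10^-6 K/W
  R_cork board = (1/4.81 − 1/5.05)/(4πk) = 0.009880/(4π·0.0474) = 0.01659 K/W
  R_aerogel blanket = (1/5.05 − 1/5.65)/(4πk) = 0.02103/(4π·0.0124) = 0.1350 K/W
  R_phenolic foam = (1/5.65 − 1/6.22)/(4πk) = 0.01622/(4π·0.0222) = 0.05814 K/W
  R_conv,out = 1/(4πr²h) = 1/(4π·6.22²·13.4) = 1.535×10^-4 K/W
ΣR = 6.834×10^-6 + 0.01659 + 0.1350 + 0.05814 + 1.535×10^-4 = 0.2099 K/W
Q = ΔT/ΣR = (-153 °C − 22.7 °C)/0.2099 = -837.1 W
From the inner boundary to the cork board/aerogel blanket interface, ΣR_partial = 0.01660 K/W.
T_interface = T_in − Q·ΣR_partial = -153 °C − (-837.1)(0.01660) = -139 °C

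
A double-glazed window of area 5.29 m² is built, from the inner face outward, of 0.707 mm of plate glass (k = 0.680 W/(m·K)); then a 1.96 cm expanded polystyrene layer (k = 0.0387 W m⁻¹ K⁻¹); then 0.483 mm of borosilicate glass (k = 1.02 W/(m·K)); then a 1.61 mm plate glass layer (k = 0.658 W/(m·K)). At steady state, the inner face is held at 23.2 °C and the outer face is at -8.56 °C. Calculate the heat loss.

Q = 329 W

Treat each layer as a resistance in series:
  R_plate glass = L/(kA) = 7.07×10^-4/(0.680·5.29) = 1.965×10^-4 K/W
  R_expanded polystyrene = L/(kA) = 0.0196/(0.0387·5.29) = 0.09574 K/W
  R_borosilicate glass = L/(kA) = 4.83×10^-4/(1.02·5.29) = 8.951×10^-5 K/W
  R_plate glass = L/(kA) = 0.00161/(0.658·5.29) = 4.625×10^-4 K/W
ΣR = 1.965×10^-4 + 0.09574 + 8.951×10^-5 + 4.625×10^-4 = 0.09649 K/W
Q = ΔT/ΣR = (23.2 °C − -8.56 °C)/0.09649 = 329 W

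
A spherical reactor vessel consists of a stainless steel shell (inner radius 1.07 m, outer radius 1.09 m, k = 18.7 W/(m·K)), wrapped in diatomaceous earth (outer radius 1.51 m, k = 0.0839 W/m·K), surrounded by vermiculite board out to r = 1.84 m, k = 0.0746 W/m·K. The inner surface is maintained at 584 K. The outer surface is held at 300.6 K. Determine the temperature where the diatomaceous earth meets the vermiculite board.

T = 398 K

Treat each layer as a resistance in series:
  R_stainless steel = (1/1.07 − 1/1.09)/(4πk) = 0.01715/(4π·18.7) = 7.297×10^-5 K/W
  R_diatomaceous earth = (1/1.09 − 1/1.51)/(4πk) = 0.2552/(4π·0.0839) = 0.2420 K/W
  R_vermiculite board = (1/1.51 − 1/1.84)/(4πk) = 0.1188/(4π·0.0746) = 0.1267 K/W
ΣR = 7.297×10^-5 + 0.2420 + 0.1267 = 0.3688 K/W
Q = ΔT/ΣR = (584 K − 300.6 K)/0.3688 = 768.4 W
From the inner boundary to the diatomaceous earth/vermiculite board interface, ΣR_partial = 0.2421 K/W.
T_interface = T_in − Q·ΣR_partial = 584 K − (768.4)(0.2421) = 398 K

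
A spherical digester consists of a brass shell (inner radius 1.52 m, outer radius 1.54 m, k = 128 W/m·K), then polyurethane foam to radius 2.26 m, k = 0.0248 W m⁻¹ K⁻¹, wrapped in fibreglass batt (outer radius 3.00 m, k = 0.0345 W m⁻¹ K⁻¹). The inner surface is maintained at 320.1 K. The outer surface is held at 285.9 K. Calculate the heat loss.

Series thermal resistances, inner to outer:
  R_brass = (1/1.52 − 1/1.54)/(4πk) = 0.008544/(4π·128) = 5.312×10^-6 K/W
  R_polyurethane foam = (1/1.54 − 1/2.26)/(4πk) = 0.2069/(4π·0.0248) = 0.6638 K/W
  R_fibreglass batt = (1/2.26 − 1/3.00)/(4πk) = 0.1091/(4π·0.0345) = 0.2518 K/W
ΣR = 5.312×10^-6 + 0.6638 + 0.2518 = 0.9156 K/W
Q = ΔT/ΣR = (320.1 K − 285.9 K)/0.9156 = 37.4 W

Q = 37.4 W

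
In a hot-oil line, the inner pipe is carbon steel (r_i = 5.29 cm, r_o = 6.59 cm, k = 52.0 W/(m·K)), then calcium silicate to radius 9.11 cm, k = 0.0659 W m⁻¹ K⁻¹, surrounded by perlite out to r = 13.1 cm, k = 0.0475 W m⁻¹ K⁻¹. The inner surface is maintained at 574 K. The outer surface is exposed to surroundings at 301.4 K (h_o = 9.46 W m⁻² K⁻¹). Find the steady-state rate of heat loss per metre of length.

Treat each layer as a resistance in series:
  R'_carbon steel = ln(0.0659/0.0529)/(2πk) = 0.2197/(2π·52.0) = 6.725×10^-4 m·K/W
  R'_calcium silicate = ln(0.0911/0.0659)/(2πk) = 0.3238/(2π·0.0659) = 0.7821 m·K/W
  R'_perlite = ln(0.131/0.0911)/(2πk) = 0.3632/(2π·0.0475) = 1.217 m·K/W
  R'_conv,out = 1/(2πr h) = 1/(2π·0.131·9.46) = 0.1284 m·K/W
ΣR = 6.725×10^-4 + 0.7821 + 1.217 + 0.1284 = 2.128 m·K/W
Q' = ΔT/ΣR = (574 K − 301.4 K)/2.128 = 128 W/m

Q' = 128 W/m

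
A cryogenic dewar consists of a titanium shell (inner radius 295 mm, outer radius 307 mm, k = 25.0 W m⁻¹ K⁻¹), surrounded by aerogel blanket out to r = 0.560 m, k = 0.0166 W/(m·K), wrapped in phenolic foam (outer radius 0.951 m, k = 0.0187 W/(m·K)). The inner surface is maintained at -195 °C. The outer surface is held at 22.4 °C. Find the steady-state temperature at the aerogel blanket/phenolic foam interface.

Resistance network (inner→outer):
  R_titanium = (1/0.295 − 1/0.307)/(4πk) = 0.1325/(4π·25.0) = 4.218×10^-4 K/W
  R_aerogel blanket = (1/0.307 − 1/0.560)/(4πk) = 1.472/(4π·0.0166) = 7.055 K/W
  R_phenolic foam = (1/0.560 − 1/0.951)/(4πk) = 0.7342/(4π·0.0187) = 3.124 K/W
ΣR = 4.218×10^-4 + 7.055 + 3.124 = 10.18 K/W
Q = ΔT/ΣR = (-195 °C − 22.4 °C)/10.18 = -21.36 W
From the inner boundary to the aerogel blanket/phenolic foam interface, ΣR_partial = 7.055 K/W.
T_interface = T_in − Q·ΣR_partial = -195 °C − (-21.36)(7.055) = -44.3 °C

T = -44.3 °C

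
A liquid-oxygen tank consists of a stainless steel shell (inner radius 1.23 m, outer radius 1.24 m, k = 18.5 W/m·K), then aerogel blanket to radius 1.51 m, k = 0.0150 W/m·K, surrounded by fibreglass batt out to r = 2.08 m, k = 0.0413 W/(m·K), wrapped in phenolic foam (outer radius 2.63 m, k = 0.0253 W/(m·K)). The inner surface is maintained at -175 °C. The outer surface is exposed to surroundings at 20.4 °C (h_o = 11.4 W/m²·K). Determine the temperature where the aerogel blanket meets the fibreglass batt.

Resistance network (inner→outer):
  R_stainless steel = (1/1.23 − 1/1.24)/(4πk) = 0.006557/(4π·18.5) = 2.820×10^-5 K/W
  R_aerogel blanket = (1/1.24 − 1/1.51)/(4πk) = 0.1442/(4π·0.0150) = 0.7650 K/W
  R_fibreglass batt = (1/1.51 − 1/2.08)/(4πk) = 0.1815/(4π·0.0413) = 0.3497 K/W
  R_phenolic foam = (1/2.08 − 1/2.63)/(4πk) = 0.1005/(4π·0.0253) = 0.3162 K/W
  R_conv,out = 1/(4πr²h) = 1/(4π·2.63²·11.4) = 0.001009 K/W
ΣR = 2.820×10^-5 + 0.7650 + 0.3497 + 0.3162 + 0.001009 = 1.432 K/W
Q = ΔT/ΣR = (-175 °C − 20.4 °C)/1.432 = -136.5 W
From the inner boundary to the aerogel blanket/fibreglass batt interface, ΣR_partial = 0.7650 K/W.
T_interface = T_in − Q·ΣR_partial = -175 °C − (-136.5)(0.7650) = -70.6 °C

T = -70.6 °C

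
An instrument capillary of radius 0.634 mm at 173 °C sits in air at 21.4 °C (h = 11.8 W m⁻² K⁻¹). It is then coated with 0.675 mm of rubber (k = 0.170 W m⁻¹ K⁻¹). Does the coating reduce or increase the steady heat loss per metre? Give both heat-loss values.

increases: 7.13 → 13.8 W/m

Critical radius for a cylinder: r_cr = k/h = 0.0144 m = 1.44 cm.
Outer radius after coating: r₂ = 6.34×10^-4 + 6.75×10^-4 = 0.001309 m.
Since r₁ < r_cr and r₂ ≤ r_cr, the coating moves toward the maximum at r_cr — heat loss rises.
Bare: R = 1/(2πr₁h) = 21.27 m·K/W; Q = 151.6/21.27 = 7.13 W/m.
Coated: R = R_cond + R_conv = 10.98 m·K/W; Q = 151.6/10.98 = 13.8 W/m.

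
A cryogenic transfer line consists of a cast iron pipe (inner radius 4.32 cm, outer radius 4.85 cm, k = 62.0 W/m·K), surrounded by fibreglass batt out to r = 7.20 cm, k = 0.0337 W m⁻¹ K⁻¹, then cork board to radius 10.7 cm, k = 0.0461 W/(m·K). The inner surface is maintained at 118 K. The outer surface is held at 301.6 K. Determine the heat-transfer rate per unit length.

Series thermal resistances, inner to outer:
  R'_cast iron = ln(0.0485/0.0432)/(2πk) = 0.1157/(2π·62.0) = 2.971×10^-4 m·K/W
  R'_fibreglass batt = ln(0.0720/0.0485)/(2πk) = 0.3951/(2π·0.0337) = 1.866 m·K/W
  R'_cork board = ln(0.107/0.0720)/(2πk) = 0.3962/(2π·0.0461) = 1.368 m·K/W
ΣR = 2.971×10^-4 + 1.866 + 1.368 = 3.234 m·K/W
Q' = ΔT/ΣR = (118 K − 301.6 K)/3.234 = -56.8 W/m
(Negative Q' ⇒ heat flows inward; heat gain = 56.8 W/m.)

Q' = 56.8 W/m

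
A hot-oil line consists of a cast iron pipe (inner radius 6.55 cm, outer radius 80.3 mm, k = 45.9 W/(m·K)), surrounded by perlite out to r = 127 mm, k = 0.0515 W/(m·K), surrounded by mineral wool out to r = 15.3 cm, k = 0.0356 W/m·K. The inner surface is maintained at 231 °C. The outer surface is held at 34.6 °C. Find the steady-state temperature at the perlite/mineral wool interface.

Resistance network (inner→outer):
  R'_cast iron = ln(0.0803/0.0655)/(2πk) = 0.2037/(2π·45.9) = 7.064×10^-4 m·K/W
  R'_perlite = ln(0.127/0.0803)/(2πk) = 0.4584/(2π·0.0515) = 1.417 m·K/W
  R'_mineral wool = ln(0.153/0.127)/(2πk) = 0.1863/(2π·0.0356) = 0.8327 m·K/W
ΣR = 7.064×10^-4 + 1.417 + 0.8327 = 2.250 m·K/W
Q' = ΔT/ΣR = (231 °C − 34.6 °C)/2.250 = 87.29 W/m
From the inner boundary to the perlite/mineral wool interface, ΣR_partial = 1.418 m·K/W.
T_interface = T_in − Q'·ΣR_partial = 231 °C − (87.29)(1.418) = 107 °C

T = 107 °C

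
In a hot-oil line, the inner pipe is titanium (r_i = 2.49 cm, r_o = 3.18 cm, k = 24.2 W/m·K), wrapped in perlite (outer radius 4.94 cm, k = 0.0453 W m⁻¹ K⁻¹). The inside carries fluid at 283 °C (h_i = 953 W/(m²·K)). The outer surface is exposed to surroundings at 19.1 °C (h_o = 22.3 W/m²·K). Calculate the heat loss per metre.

Q' = 155 W/m

Series thermal resistances, inner to outer:
  R'_conv,in = 1/(2πr h) = 1/(2π·0.0249·953) = 0.006707 m·K/W
  R'_titanium = ln(0.0318/0.0249)/(2πk) = 0.2446/(2π·24.2) = 0.001609 m·K/W
  R'_perlite = ln(0.0494/0.0318)/(2πk) = 0.4405/(2π·0.0453) = 1.548 m·K/W
  R'_conv,out = 1/(2πr h) = 1/(2π·0.0494·22.3) = 0.1445 m·K/W
ΣR = 0.006707 + 0.001609 + 1.548 + 0.1445 = 1.701 m·K/W
Q' = ΔT/ΣR = (283 °C − 19.1 °C)/1.701 = 155 W/m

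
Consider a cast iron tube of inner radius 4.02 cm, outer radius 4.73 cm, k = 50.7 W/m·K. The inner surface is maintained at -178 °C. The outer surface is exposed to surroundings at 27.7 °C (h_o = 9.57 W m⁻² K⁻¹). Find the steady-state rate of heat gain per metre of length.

Resistance network (inner→outer):
  R'_cast iron = ln(0.0473/0.0402)/(2πk) = 0.1626/(2π·50.7) = 5.106×10^-4 m·K/W
  R'_conv,out = 1/(2πr h) = 1/(2π·0.0473·9.57) = 0.3516 m·K/W
ΣR = 5.106×10^-4 + 0.3516 = 0.3521 m·K/W
Q' = ΔT/ΣR = (-178 °C − 27.7 °C)/0.3521 = -584 W/m
(Negative Q' ⇒ heat flows inward; heat gain = 584 W/m.)

Q' = 584 W/m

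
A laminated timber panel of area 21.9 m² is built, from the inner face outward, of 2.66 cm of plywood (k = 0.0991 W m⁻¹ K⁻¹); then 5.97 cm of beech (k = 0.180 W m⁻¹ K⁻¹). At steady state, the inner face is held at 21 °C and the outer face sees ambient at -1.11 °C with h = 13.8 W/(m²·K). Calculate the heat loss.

Series thermal resistances, inner to outer:
  R_plywood = L/(kA) = 0.0266/(0.0991·21.9) = 0.01226 K/W
  R_beech = L/(kA) = 0.0597/(0.180·21.9) = 0.01514 K/W
  R_conv,out = 1/(hA) = 1/(13.8·21.9) = 0.003309 K/W
ΣR = 0.01226 + 0.01514 + 0.003309 = 0.03071 K/W
Q = ΔT/ΣR = (21 °C − -1.11 °C)/0.03071 = 720 W

Q = 720 W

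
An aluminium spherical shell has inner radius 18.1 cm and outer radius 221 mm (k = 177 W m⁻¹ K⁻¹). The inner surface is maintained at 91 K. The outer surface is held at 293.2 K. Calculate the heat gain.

Q = 4πk·ΔT/(1/r₁ − 1/r₂) = 4π × 177 × 202.2 / (1/0.181 − 1/0.221) = 4.50×10^5 W

Q = 450 kW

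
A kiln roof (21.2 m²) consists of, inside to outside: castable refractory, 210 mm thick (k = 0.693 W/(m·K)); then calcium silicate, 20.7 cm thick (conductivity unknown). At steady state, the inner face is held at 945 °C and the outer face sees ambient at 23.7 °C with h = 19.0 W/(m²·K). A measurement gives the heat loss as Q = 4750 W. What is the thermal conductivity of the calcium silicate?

k = 0.0551 W/m·K

ΣR = ΔT/Q = |945 − 23.7|/4750 = 0.1940 K/W
Known resistances:
  R_castable refractory = L/(kA) = 0.210/(0.693·21.2) = 0.01429 K/W
  R_conv,out = 1/(hA) = 1/(19.0·21.2) = 0.002483 K/W
R_calcium silicate = ΣR − ΣR_known = 0.1940 − 0.01677 = 0.1772 K/W
L/(kA) = 0.1772 ⇒ k = 0.207/(0.1772·21.2) = 0.0551 W/m·K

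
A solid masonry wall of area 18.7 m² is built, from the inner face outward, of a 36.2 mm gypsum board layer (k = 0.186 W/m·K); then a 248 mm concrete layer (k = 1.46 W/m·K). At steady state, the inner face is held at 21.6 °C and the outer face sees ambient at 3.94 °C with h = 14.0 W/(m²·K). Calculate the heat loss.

Q = 758 W

Treat each layer as a resistance in series:
  R_gypsum board = L/(kA) = 0.0362/(0.186·18.7) = 0.01041 K/W
  R_concrete = L/(kA) = 0.248/(1.46·18.7) = 0.009084 K/W
  R_conv,out = 1/(hA) = 1/(14.0·18.7) = 0.003820 K/W
ΣR = 0.01041 + 0.009084 + 0.003820 = 0.02331 K/W
Q = ΔT/ΣR = (21.6 °C − 3.94 °C)/0.02331 = 758 W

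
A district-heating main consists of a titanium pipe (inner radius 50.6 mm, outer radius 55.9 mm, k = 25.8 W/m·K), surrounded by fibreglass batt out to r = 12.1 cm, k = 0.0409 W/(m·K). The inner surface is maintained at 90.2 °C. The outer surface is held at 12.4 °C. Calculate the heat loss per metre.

Series thermal resistances, inner to outer:
  R'_titanium = ln(0.0559/0.0506)/(2πk) = 0.09961/(2π·25.8) = 6.145×10^-4 m·K/W
  R'_fibreglass batt = ln(0.121/0.0559)/(2πk) = 0.7722/(2π·0.0409) = 3.005 m·K/W
ΣR = 6.145×10^-4 + 3.005 = 3.006 m·K/W
Q' = ΔT/ΣR = (90.2 °C − 12.4 °C)/3.006 = 25.9 W/m

Q' = 25.9 W/m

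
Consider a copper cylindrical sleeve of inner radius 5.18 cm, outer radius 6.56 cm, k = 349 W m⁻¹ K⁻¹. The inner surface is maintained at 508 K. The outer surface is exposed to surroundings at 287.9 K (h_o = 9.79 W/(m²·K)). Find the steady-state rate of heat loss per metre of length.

Treat each layer as a resistance in series:
  R'_copper = ln(0.0656/0.0518)/(2πk) = 0.2362/(2π·349) = 1.077×10^-4 m·K/W
  R'_conv,out = 1/(2πr h) = 1/(2π·0.0656·9.79) = 0.2478 m·K/W
ΣR = 1.077×10^-4 + 0.2478 = 0.2479 m·K/W
Q' = ΔT/ΣR = (508 K − 287.9 K)/0.2479 = 888 W/m

Q' = 888 W/m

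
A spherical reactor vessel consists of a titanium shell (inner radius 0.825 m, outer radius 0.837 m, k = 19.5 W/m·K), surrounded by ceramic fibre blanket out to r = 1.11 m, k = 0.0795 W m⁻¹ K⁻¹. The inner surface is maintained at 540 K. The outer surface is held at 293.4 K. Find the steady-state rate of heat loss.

Q = 838 W

Series thermal resistances, inner to outer:
  R_titanium = (1/0.825 − 1/0.837)/(4πk) = 0.01738/(4π·19.5) = 7.092×10^-5 K/W
  R_ceramic fibre blanket = (1/0.837 − 1/1.11)/(4πk) = 0.2938/(4π·0.0795) = 0.2941 K/W
ΣR = 7.092×10^-5 + 0.2941 = 0.2942 K/W
Q = ΔT/ΣR = (540 K − 293.4 K)/0.2942 = 838 W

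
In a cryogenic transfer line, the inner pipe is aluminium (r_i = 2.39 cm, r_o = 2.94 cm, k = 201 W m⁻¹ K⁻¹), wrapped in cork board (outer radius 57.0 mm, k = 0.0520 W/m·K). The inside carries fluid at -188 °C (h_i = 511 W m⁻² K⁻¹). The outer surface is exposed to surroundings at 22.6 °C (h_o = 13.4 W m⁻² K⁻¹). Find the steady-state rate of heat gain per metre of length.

Series thermal resistances, inner to outer:
  R'_conv,in = 1/(2πr h) = 1/(2π·0.0239·511) = 0.01303 m·K/W
  R'_aluminium = ln(0.0294/0.0239)/(2πk) = 0.2071/(2π·201) = 1.640×10^-4 m·K/W
  R'_cork board = ln(0.0570/0.0294)/(2πk) = 0.6621/(2π·0.0520) = 2.026 m·K/W
  R'_conv,out = 1/(2πr h) = 1/(2π·0.0570·13.4) = 0.2084 m·K/W
ΣR = 0.01303 + 1.640×10^-4 + 2.026 + 0.2084 = 2.248 m·K/W
Q' = ΔT/ΣR = (-188 °C − 22.6 °C)/2.248 = -93.7 W/m
(Negative Q' ⇒ heat flows inward; heat gain = 93.7 W/m.)

Q' = 93.7 W/m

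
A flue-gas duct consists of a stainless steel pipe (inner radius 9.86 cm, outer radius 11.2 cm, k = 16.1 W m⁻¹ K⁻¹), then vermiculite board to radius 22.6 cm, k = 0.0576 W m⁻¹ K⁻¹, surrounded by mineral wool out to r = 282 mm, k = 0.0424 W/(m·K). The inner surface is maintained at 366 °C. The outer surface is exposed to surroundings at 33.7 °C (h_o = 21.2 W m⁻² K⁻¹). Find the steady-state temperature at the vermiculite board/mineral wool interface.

T = 136 °C

Treat each layer as a resistance in series:
  R'_stainless steel = ln(0.112/0.0986)/(2πk) = 0.1274/(2π·16.1) = 0.001260 m·K/W
  R'_vermiculite board = ln(0.226/0.112)/(2πk) = 0.7020/(2π·0.0576) = 1.940 m·K/W
  R'_mineral wool = ln(0.282/0.226)/(2πk) = 0.2214/(2π·0.0424) = 0.8310 m·K/W
  R'_conv,out = 1/(2πr h) = 1/(2π·0.282·21.2) = 0.02662 m·K/W
ΣR = 0.001260 + 1.940 + 0.8310 + 0.02662 = 2.799 m·K/W
Q' = ΔT/ΣR = (366 °C − 33.7 °C)/2.799 = 118.7 W/m
From the inner boundary to the vermiculite board/mineral wool interface, ΣR_partial = 1.941 m·K/W.
T_interface = T_in − Q'·ΣR_partial = 366 °C − (118.7)(1.941) = 136 °C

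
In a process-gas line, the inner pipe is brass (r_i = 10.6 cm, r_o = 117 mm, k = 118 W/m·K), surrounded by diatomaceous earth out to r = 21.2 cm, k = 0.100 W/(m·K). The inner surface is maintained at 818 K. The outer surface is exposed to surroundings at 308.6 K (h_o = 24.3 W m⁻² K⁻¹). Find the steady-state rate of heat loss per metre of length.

Q' = 521 W/m

Resistance network (inner→outer):
  R'_brass = ln(0.117/0.106)/(2πk) = 0.09873/(2π·118) = 1.332×10^-4 m·K/W
  R'_diatomaceous earth = ln(0.212/0.117)/(2πk) = 0.5944/(2π·0.100) = 0.9460 m·K/W
  R'_conv,out = 1/(2πr h) = 1/(2π·0.212·24.3) = 0.03089 m·K/W
ΣR = 1.332×10^-4 + 0.9460 + 0.03089 = 0.9770 m·K/W
Q' = ΔT/ΣR = (818 K − 308.6 K)/0.9770 = 521 W/m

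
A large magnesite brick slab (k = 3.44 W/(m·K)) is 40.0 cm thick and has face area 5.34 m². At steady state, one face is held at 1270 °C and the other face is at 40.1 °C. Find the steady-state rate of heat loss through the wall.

Q = kA·ΔT/L = 3.44 × 5.34 × |1270 °C − 40.1 °C| / 0.400 = 56500 W

Q = 56.5 kW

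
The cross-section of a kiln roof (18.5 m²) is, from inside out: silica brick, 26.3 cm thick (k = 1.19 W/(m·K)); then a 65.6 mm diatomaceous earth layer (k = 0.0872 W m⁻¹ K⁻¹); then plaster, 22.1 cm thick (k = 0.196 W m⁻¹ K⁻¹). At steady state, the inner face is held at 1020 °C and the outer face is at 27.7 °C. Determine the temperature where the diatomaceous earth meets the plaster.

T = 560 °C

Treat each layer as a resistance in series:
  R_silica brick = L/(kA) = 0.263/(1.19·18.5) = 0.01195 K/W
  R_diatomaceous earth = L/(kA) = 0.0656/(0.0872·18.5) = 0.04066 K/W
  R_plaster = L/(kA) = 0.221/(0.196·18.5) = 0.06095 K/W
ΣR = 0.01195 + 0.04066 + 0.06095 = 0.1136 K/W
Q = ΔT/ΣR = (1020 °C − 27.7 °C)/0.1136 = 8735 W
From the inner boundary to the diatomaceous earth/plaster interface, ΣR_partial = 0.05261 K/W.
T_interface = T_in − Q·ΣR_partial = 1020 °C − (8735)(0.05261) = 560 °C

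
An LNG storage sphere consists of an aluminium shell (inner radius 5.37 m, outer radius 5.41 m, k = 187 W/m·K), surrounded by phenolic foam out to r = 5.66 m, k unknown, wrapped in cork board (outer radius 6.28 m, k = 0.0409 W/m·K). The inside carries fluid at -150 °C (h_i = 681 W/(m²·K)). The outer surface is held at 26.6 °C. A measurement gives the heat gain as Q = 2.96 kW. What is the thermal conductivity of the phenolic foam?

ΣR = ΔT/Q = |-150 − 26.6|/2960 = 0.05966 K/W
Known resistances:
  R_conv,in = 1/(4πr²h) = 1/(4π·5.37²·681) = 4.052×10^-6 K/W
  R_aluminium = (1/5.37 − 1/5.41)/(4πk) = 0.001377/(4π·187) = 5.859×10^-7 K/W
  R_cork board = (1/5.66 − 1/6.28)/(4πk) = 0.01744/(4π·0.0409) = 0.03394 K/W
R_phenolic foam = ΣR − ΣR_known = 0.05966 − 0.03394 = 0.02572 K/W
(1/r₁−1/r₂)/(4πk) = 0.02572 ⇒ k = 0.008164/(4π·0.02572) = 0.0253 W/m·K

k = 0.0253 W/m·K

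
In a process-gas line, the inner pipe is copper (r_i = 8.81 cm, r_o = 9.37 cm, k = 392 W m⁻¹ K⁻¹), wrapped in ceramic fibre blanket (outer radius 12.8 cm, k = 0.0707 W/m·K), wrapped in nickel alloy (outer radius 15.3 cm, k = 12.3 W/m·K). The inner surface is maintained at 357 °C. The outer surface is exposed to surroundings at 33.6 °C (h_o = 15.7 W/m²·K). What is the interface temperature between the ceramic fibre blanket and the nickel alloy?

Treat each layer as a resistance in series:
  R'_copper = ln(0.0937/0.0881)/(2πk) = 0.06163/(2π·392) = 2.502×10^-5 m·K/W
  R'_ceramic fibre blanket = ln(0.128/0.0937)/(2πk) = 0.3119/(2π·0.0707) = 0.7022 m·K/W
  R'_nickel alloy = ln(0.153/0.128)/(2πk) = 0.1784/(2π·12.3) = 0.002308 m·K/W
  R'_conv,out = 1/(2πr h) = 1/(2π·0.153·15.7) = 0.06626 m·K/W
ΣR = 2.502×10^-5 + 0.7022 + 0.002308 + 0.06626 = 0.7708 m·K/W
Q' = ΔT/ΣR = (357 °C − 33.6 °C)/0.7708 = 419.6 W/m
From the inner boundary to the ceramic fibre blanket/nickel alloy interface, ΣR_partial = 0.7022 m·K/W.
T_interface = T_in − Q'·ΣR_partial = 357 °C − (419.6)(0.7022) = 62.4 °C

T = 62.4 °C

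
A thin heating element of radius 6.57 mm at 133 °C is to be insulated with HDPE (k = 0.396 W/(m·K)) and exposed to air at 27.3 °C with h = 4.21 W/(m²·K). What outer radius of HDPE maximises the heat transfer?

For a cylinder, r_cr = k_ins/h = 0.396/4.21 = 0.0941 m = 9.41 cm

r_cr = 9.41 cm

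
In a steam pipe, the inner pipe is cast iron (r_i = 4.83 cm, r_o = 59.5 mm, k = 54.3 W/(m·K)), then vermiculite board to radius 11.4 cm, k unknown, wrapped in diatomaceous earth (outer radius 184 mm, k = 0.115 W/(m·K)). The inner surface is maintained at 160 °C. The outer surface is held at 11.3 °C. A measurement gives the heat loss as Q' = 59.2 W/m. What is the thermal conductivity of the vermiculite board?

k = 0.0560 W/m·K

ΣR = ΔT/Q' = |160 − 11.3|/59.2 = 2.512 m·K/W
Known resistances:
  R'_cast iron = ln(0.0595/0.0483)/(2πk) = 0.2085/(2π·54.3) = 6.113×10^-4 m·K/W
  R'_diatomaceous earth = ln(0.184/0.114)/(2πk) = 0.4787/(2π·0.115) = 0.6626 m·K/W
R_vermiculite board = ΣR − ΣR_known = 2.512 − 0.6632 = 1.849 m·K/W
ln(r₂/r₁)/(2πk) = 1.849 ⇒ k = 0.6502/(2π·1.849) = 0.0560 W/m·K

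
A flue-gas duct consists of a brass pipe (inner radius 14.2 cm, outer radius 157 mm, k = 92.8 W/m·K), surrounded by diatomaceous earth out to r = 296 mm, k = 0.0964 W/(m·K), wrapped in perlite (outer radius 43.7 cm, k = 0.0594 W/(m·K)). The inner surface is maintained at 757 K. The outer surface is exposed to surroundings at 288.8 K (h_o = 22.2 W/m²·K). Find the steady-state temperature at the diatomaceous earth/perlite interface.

T = 524 K

Series thermal resistances, inner to outer:
  R'_brass = ln(0.157/0.142)/(2πk) = 0.1004/(2π·92.8) = 1.722×10^-4 m·K/W
  R'_diatomaceous earth = ln(0.296/0.157)/(2πk) = 0.6341/(2π·0.0964) = 1.047 m·K/W
  R'_perlite = ln(0.437/0.296)/(2πk) = 0.3896/(2π·0.0594) = 1.044 m·K/W
  R'_conv,out = 1/(2πr h) = 1/(2π·0.437·22.2) = 0.01641 m·K/W
ΣR = 1.722×10^-4 + 1.047 + 1.044 + 0.01641 = 2.108 m·K/W
Q' = ΔT/ΣR = (757 K − 288.8 K)/2.108 = 222.1 W/m
From the inner boundary to the diatomaceous earth/perlite interface, ΣR_partial = 1.047 m·K/W.
T_interface = T_in − Q'·ΣR_partial = 757 K − (222.1)(1.047) = 524 K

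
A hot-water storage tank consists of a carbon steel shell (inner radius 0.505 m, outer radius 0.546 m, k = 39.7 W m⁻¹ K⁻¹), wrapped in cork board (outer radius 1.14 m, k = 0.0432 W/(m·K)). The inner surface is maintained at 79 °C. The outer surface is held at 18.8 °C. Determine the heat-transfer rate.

Series thermal resistances, inner to outer:
  R_carbon steel = (1/0.505 − 1/0.546)/(4πk) = 0.1487/(4π·39.7) = 2.981×10^-4 K/W
  R_cork board = (1/0.546 − 1/1.14)/(4πk) = 0.9543/(4π·0.0432) = 1.758 K/W
ΣR = 2.981×10^-4 + 1.758 = 1.758 K/W
Q = ΔT/ΣR = (79 °C − 18.8 °C)/1.758 = 34.2 W

Q = 34.2 W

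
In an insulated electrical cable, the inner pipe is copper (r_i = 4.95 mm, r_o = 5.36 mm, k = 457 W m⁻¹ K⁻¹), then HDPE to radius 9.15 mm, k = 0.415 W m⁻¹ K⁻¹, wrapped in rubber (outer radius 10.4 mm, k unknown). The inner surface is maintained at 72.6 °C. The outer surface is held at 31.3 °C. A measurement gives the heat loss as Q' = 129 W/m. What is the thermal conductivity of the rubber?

k = 0.177 W/m·K

ΣR = ΔT/Q' = |72.6 − 31.3|/129 = 0.3202 m·K/W
Known resistances:
  R'_copper = ln(0.00536/0.00495)/(2πk) = 0.07958/(2π·457) = 2.771×10^-5 m·K/W
  R'_HDPE = ln(0.00915/0.00536)/(2πk) = 0.5348/(2π·0.415) = 0.2051 m·K/W
R_rubber = ΣR − ΣR_known = 0.3202 − 0.2051 = 0.1151 m·K/W
ln(r₂/r₁)/(2πk) = 0.1151 ⇒ k = 0.1281/(2π·0.1151) = 0.177 W/m·K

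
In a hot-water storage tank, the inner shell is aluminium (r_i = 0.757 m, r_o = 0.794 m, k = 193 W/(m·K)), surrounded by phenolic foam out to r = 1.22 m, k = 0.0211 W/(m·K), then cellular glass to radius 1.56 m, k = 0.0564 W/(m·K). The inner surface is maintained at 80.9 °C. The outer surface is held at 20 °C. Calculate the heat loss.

Q = 31.9 W

Treat each layer as a resistance in series:
  R_aluminium = (1/0.757 − 1/0.794)/(4πk) = 0.06156/(4π·193) = 2.538×10^-5 K/W
  R_phenolic foam = (1/0.794 − 1/1.22)/(4πk) = 0.4398/(4π·0.0211) = 1.659 K/W
  R_cellular glass = (1/1.22 − 1/1.56)/(4πk) = 0.1786/(4π·0.0564) = 0.2521 K/W
ΣR = 2.538×10^-5 + 1.659 + 0.2521 = 1.911 K/W
Q = ΔT/ΣR = (80.9 °C − 20 °C)/1.911 = 31.9 W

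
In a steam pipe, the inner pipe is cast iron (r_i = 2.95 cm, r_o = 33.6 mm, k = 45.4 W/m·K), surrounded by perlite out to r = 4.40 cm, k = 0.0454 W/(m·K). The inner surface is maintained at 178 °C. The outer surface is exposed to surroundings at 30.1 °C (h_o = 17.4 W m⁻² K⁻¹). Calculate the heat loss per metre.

Treat each layer as a resistance in series:
  R'_cast iron = ln(0.0336/0.0295)/(2πk) = 0.1301/(2π·45.4) = 4.562×10^-4 m·K/W
  R'_perlite = ln(0.0440/0.0336)/(2πk) = 0.2697/(2π·0.0454) = 0.9453 m·K/W
  R'_conv,out = 1/(2πr h) = 1/(2π·0.0440·17.4) = 0.2079 m·K/W
ΣR = 4.562×10^-4 + 0.9453 + 0.2079 = 1.154 m·K/W
Q' = ΔT/ΣR = (178 °C − 30.1 °C)/1.154 = 128 W/m

Q' = 128 W/m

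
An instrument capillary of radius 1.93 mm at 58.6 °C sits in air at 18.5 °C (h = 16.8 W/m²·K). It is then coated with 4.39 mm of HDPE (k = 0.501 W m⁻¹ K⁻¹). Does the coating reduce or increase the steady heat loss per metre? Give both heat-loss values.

Critical radius for a cylinder: r_cr = k/h = 0.0298 m = 2.98 cm.
Outer radius after coating: r₂ = 0.00193 + 0.00439 = 0.00632 m.
Since r₁ < r_cr and r₂ ≤ r_cr, the coating moves toward the maximum at r_cr — heat loss rises.
Bare: R = 1/(2πr₁h) = 4.909 m·K/W; Q = 40.1/4.909 = 8.17 W/m.
Coated: R = R_cond + R_conv = 1.876 m·K/W; Q = 40.1/1.876 = 21.4 W/m.

increases: 8.17 → 21.4 W/m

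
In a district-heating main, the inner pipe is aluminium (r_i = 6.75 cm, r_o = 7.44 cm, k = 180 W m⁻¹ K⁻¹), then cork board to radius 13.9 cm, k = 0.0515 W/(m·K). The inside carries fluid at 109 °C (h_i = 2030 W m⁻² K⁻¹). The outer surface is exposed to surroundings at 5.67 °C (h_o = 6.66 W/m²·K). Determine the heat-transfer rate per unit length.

Q' = 49.1 W/m

Series thermal resistances, inner to outer:
  R'_conv,in = 1/(2πr h) = 1/(2π·0.0675·2030) = 0.001162 m·K/W
  R'_aluminium = ln(0.0744/0.0675)/(2πk) = 0.09733/(2π·180) = 8.606×10^-5 m·K/W
  R'_cork board = ln(0.139/0.0744)/(2πk) = 0.6250/(2π·0.0515) = 1.932 m·K/W
  R'_conv,out = 1/(2πr h) = 1/(2π·0.139·6.66) = 0.1719 m·K/W
ΣR = 0.001162 + 8.606×10^-5 + 1.932 + 0.1719 = 2.105 m·K/W
Q' = ΔT/ΣR = (109 °C − 5.67 °C)/2.105 = 49.1 W/m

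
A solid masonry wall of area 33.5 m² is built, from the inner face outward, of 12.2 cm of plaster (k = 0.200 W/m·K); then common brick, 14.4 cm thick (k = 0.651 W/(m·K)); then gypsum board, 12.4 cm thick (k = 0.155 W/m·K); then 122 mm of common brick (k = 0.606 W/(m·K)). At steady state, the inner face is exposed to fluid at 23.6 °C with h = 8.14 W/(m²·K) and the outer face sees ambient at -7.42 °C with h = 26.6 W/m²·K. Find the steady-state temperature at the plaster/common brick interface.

T = 12.2 °C

Treat each layer as a resistance in series:
  R_conv,in = 1/(hA) = 1/(8.14·33.5) = 0.003667 K/W
  R_plaster = L/(kA) = 0.122/(0.200·33.5) = 0.01821 K/W
  R_common brick = L/(kA) = 0.144/(0.651·33.5) = 0.006603 K/W
  R_gypsum board = L/(kA) = 0.124/(0.155·33.5) = 0.02388 K/W
  R_common brick = L/(kA) = 0.122/(0.606·33.5) = 0.006010 K/W
  R_conv,out = 1/(hA) = 1/(26.6·33.5) = 0.001122 K/W
ΣR = 0.003667 + 0.01821 + 0.006603 + 0.02388 + 0.006010 + 0.001122 = 0.05949 K/W
Q = ΔT/ΣR = (23.6 °C − -7.42 °C)/0.05949 = 521.4 W
From the inner boundary to the plaster/common brick interface, ΣR_partial = 0.02188 K/W.
T_interface = T_in − Q·ΣR_partial = 23.6 °C − (521.4)(0.02188) = 12.2 °C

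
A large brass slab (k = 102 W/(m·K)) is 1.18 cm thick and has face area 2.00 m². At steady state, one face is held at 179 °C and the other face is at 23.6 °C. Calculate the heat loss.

Q = kA·ΔT/L = 102 × 2.00 × |179 °C − 23.6 °C| / 0.0118 = 2.69×10^6 W

Q = 2690 kW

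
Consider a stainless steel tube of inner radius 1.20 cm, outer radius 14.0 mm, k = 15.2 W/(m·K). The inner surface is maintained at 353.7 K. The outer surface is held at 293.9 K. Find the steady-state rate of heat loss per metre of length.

Q' = 37.0 kW/m

Q' = 2πk·ΔT/ln(r₂/r₁) = 2π × 15.2 × 59.8 / ln(0.0140/0.0120) = 37000 W/m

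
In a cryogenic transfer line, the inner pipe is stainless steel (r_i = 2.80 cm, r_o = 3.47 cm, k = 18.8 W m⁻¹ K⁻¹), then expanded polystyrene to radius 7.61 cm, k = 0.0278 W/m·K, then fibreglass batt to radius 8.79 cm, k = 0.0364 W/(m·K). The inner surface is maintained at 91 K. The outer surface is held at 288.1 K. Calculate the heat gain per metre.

Q' = 38.4 W/m

Treat each layer as a resistance in series:
  R'_stainless steel = ln(0.0347/0.0280)/(2πk) = 0.2145/(2π·18.8) = 0.001816 m·K/W
  R'_expanded polystyrene = ln(0.0761/0.0347)/(2πk) = 0.7853/(2π·0.0278) = 4.496 m·K/W
  R'_fibreglass batt = ln(0.0879/0.0761)/(2πk) = 0.1442/(2π·0.0364) = 0.6303 m·K/W
ΣR = 0.001816 + 4.496 + 0.6303 = 5.128 m·K/W
Q' = ΔT/ΣR = (91 K − 288.1 K)/5.128 = -38.4 W/m
(Negative Q' ⇒ heat flows inward; heat gain = 38.4 W/m.)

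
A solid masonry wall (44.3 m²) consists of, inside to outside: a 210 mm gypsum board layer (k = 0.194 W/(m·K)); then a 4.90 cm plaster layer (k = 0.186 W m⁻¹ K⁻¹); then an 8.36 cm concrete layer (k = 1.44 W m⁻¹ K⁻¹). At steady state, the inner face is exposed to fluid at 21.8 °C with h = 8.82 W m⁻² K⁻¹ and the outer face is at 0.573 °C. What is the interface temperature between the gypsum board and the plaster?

Resistance network (inner→outer):
  R_conv,in = 1/(hA) = 1/(8.82·44.3) = 0.002559 K/W
  R_gypsum board = L/(kA) = 0.210/(0.194·44.3) = 0.02444 K/W
  R_plaster = L/(kA) = 0.0490/(0.186·44.3) = 0.005947 K/W
  R_concrete = L/(kA) = 0.0836/(1.44·44.3) = 0.001311 K/W
ΣR = 0.002559 + 0.02444 + 0.005947 + 0.001311 = 0.03426 K/W
Q = ΔT/ΣR = (21.8 °C − 0.573 °C)/0.03426 = 619.6 W
From the inner boundary to the gypsum board/plaster interface, ΣR_partial = 0.02700 K/W.
T_interface = T_in − Q·ΣR_partial = 21.8 °C − (619.6)(0.02700) = 5.07 °C

T = 5.07 °C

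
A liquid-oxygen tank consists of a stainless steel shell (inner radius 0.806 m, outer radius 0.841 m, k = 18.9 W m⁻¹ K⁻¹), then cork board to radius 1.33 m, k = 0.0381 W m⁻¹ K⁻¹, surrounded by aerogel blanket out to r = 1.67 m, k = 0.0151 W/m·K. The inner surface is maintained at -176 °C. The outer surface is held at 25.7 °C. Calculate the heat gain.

Resistance network (inner→outer):
  R_stainless steel = (1/0.806 − 1/0.841)/(4πk) = 0.05163/(4π·18.9) = 2.174×10^-4 K/W
  R_cork board = (1/0.841 − 1/1.33)/(4πk) = 0.4372/(4π·0.0381) = 0.9131 K/W
  R_aerogel blanket = (1/1.33 − 1/1.67)/(4πk) = 0.1531/(4π·0.0151) = 0.8067 K/W
ΣR = 2.174×10^-4 + 0.9131 + 0.8067 = 1.720 K/W
Q = ΔT/ΣR = (-176 °C − 25.7 °C)/1.720 = -117 W
(Negative Q ⇒ heat flows inward; heat gain = 117 W.)

Q = 117 W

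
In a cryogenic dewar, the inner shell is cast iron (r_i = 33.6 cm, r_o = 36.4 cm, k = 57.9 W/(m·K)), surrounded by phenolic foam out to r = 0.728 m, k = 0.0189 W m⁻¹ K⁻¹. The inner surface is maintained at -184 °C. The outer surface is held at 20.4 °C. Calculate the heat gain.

Series thermal resistances, inner to outer:
  R_cast iron = (1/0.336 − 1/0.364)/(4πk) = 0.2289/(4π·57.9) = 3.147×10^-4 K/W
  R_phenolic foam = (1/0.364 − 1/0.728)/(4πk) = 1.374/(4π·0.0189) = 5.784 K/W
ΣR = 3.147×10^-4 + 5.784 = 5.784 K/W
Q = ΔT/ΣR = (-184 °C − 20.4 °C)/5.784 = -35.3 W
(Negative Q ⇒ heat flows inward; heat gain = 35.3 W.)

Q = 35.3 W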